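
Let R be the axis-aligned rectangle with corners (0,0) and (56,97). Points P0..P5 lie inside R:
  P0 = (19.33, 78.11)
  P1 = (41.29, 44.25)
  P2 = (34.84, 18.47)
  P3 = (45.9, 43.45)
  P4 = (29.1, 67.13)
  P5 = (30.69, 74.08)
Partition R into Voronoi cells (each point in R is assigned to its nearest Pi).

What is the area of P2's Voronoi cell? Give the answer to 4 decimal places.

Area of P2's cell: 1871.6665

1. box [0,56]×[0,97]: [(0, 0) (56, 0) (56, 97) (0, 97)]
2. ⊥bis P2·P0 via (27.085,48.29): [(0, 41.2463) (0, 0) (56, 0) (56, 55.8096)]  |A|=2717.5655
3. ⊥bis P2·P1 via (38.065,31.36): [(0, 40.8836) (0, 0) (56, 0) (56, 26.8728)]  |A|=1897.1793
4. ⊥bis P2·P3 via (40.37,30.96): [(41.2876, 30.5537) (0, 40.8836) (0, 0) (56, 0) (56, 24.0398)]  |A|=1876.3391
5. ⊥bis P2·P4 via (31.97,42.8): [(41.2876, 30.5537) (5.0382, 39.6231) (0, 39.0288) (0, 0) (56, 0) (56, 24.0398)]  |A|=1871.6665
6. ⊥bis P2·P5 via (32.765,46.275): [(41.2876, 30.5537) (5.0382, 39.6231) (0, 39.0288) (0, 0) (56, 0) (56, 24.0398)]  |A|=1871.6665
7. canonical 6-gon: [(41.2876, 30.5537) (5.0382, 39.6231) (0, 39.0288) (0, 0) (56, 0) (56, 24.0398)]
8. shoelace: 1871.6665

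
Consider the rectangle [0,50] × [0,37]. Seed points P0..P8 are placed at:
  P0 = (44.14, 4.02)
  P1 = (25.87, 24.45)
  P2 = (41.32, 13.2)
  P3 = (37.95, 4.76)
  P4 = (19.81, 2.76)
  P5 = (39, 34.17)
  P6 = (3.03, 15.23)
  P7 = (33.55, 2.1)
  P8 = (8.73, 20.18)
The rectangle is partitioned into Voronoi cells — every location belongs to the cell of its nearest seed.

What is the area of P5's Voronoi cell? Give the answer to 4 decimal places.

1. box [0,50]×[0,37]: [(0, 0) (50, 0) (50, 37) (0, 37)]
2. ⊥bis P5·P0 via (41.57,19.095): [(0, 12.0081) (50, 20.5322) (50, 37) (0, 37)]  |A|=1036.4934
3. ⊥bis P5·P1 via (32.435,29.31): [(40.1733, 18.8569) (50, 20.5322) (50, 37) (26.7422, 37)]  |A|=291.8967
4. ⊥bis P5·P2 via (40.16,23.685): [(36.8687, 23.3209) (50, 24.7736) (50, 37) (26.7422, 37)]  |A|=239.3475
5. ⊥bis P5·P3 via (38.475,19.465): [(36.8687, 23.3209) (50, 24.7736) (50, 37) (26.7422, 37)]  |A|=239.3475
6. ⊥bis P5·P4 via (29.405,18.465): [(36.8687, 23.3209) (50, 24.7736) (50, 37) (26.7422, 37)]  |A|=239.3475
7. ⊥bis P5·P6 via (21.015,24.7): [(36.8687, 23.3209) (50, 24.7736) (50, 37) (26.7422, 37)]  |A|=239.3475
8. ⊥bis P5·P7 via (36.275,18.135): [(36.8687, 23.3209) (50, 24.7736) (50, 37) (26.7422, 37)]  |A|=239.3475
9. ⊥bis P5·P8 via (23.865,27.175): [(36.8687, 23.3209) (50, 24.7736) (50, 37) (26.7422, 37)]  |A|=239.3475
10. canonical 4-gon: [(36.8687, 23.3209) (50, 24.7736) (50, 37) (26.7422, 37)]
11. shoelace: 239.3475

Area of P5's cell: 239.3475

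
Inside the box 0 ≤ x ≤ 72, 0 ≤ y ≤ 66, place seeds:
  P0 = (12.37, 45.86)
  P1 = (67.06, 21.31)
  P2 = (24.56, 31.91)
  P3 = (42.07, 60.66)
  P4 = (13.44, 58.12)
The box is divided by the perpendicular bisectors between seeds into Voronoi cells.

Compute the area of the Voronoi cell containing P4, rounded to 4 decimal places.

1. box [0,72]×[0,66]: [(0, 0) (72, 0) (72, 66) (0, 66)]
2. ⊥bis P4·P0 via (12.905,51.99): [(0, 53.1163) (72, 46.8324) (72, 66) (0, 66)]  |A|=1153.8455
3. ⊥bis P4·P1 via (40.25,39.715): [(0, 53.1163) (46.6547, 49.0445) (58.2946, 66) (0, 66)]  |A|=794.7502
4. ⊥bis P4·P2 via (19,45.015): [(0, 53.1163) (31.5954, 50.3588) (54.1163, 59.9136) (58.2946, 66) (0, 66)]  |A|=708.0058
5. ⊥bis P4·P3 via (27.755,59.39): [(0, 53.1163) (28.5325, 50.6261) (27.1686, 66) (0, 66)]  |A|=392.6458
6. canonical 4-gon: [(0, 53.1163) (28.5325, 50.6261) (27.1686, 66) (0, 66)]
7. shoelace: 392.6458

Area of P4's cell: 392.6458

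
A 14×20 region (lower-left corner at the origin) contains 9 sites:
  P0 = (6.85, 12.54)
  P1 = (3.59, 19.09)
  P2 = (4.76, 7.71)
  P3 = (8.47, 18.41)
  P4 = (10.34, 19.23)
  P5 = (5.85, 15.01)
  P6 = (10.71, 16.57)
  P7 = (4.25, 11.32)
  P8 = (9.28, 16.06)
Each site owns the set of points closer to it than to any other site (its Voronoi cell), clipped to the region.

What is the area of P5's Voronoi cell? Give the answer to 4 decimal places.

Area of P5's cell: 17.0612

1. box [0,14]×[0,20]: [(0, 0) (14, 0) (14, 20) (0, 20)]
2. ⊥bis P5·P0 via (6.35,13.775): [(0, 11.2041) (14, 16.8722) (14, 20) (0, 20)]  |A|=83.4658
3. ⊥bis P5·P1 via (4.72,17.05): [(0, 14.4355) (0, 11.2041) (14, 16.8722) (14, 20) (10.0457, 20)]  |A|=55.5162
4. ⊥bis P5·P2 via (5.305,11.36): [(0, 14.4355) (0, 12.1521) (1.7106, 11.8967) (14, 16.8722) (14, 20) (10.0457, 20)]  |A|=54.7054
5. ⊥bis P5·P3 via (7.16,16.71): [(5.8829, 17.6941) (0, 14.4355) (0, 12.1521) (1.7106, 11.8967) (9.3779, 15.0009)]  |A|=27.9575
6. ⊥bis P5·P4 via (8.095,17.12): [(5.8829, 17.6941) (0, 14.4355) (0, 12.1521) (1.7106, 11.8967) (9.3779, 15.0009)]  |A|=27.9575
7. ⊥bis P5·P6 via (8.28,15.79): [(8.2557, 15.8657) (5.8829, 17.6941) (0, 14.4355) (0, 12.1521) (1.7106, 11.8967) (8.6304, 14.6983)]  |A|=27.4645
8. ⊥bis P5·P7 via (5.05,13.165): [(8.2557, 15.8657) (5.8829, 17.6941) (0.9308, 14.9511) (4.9502, 13.2083) (8.6304, 14.6983)]  |A|=18.4301
9. ⊥bis P5·P8 via (7.565,15.535): [(7.2193, 16.6643) (5.8829, 17.6941) (0.9308, 14.9511) (4.9502, 13.2083) (7.9104, 14.4067)]  |A|=17.0612
10. canonical 5-gon: [(7.2193, 16.6643) (5.8829, 17.6941) (0.9308, 14.9511) (4.9502, 13.2083) (7.9104, 14.4067)]
11. shoelace: 17.0612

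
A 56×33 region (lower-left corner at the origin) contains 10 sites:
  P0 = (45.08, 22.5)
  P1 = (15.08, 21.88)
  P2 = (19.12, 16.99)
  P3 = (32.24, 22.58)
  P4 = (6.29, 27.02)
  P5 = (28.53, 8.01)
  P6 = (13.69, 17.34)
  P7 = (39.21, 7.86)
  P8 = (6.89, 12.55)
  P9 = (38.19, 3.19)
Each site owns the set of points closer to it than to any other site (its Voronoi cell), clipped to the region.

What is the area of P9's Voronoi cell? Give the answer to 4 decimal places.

1. box [0,56]×[0,33]: [(0, 0) (56, 0) (56, 33) (0, 33)]
2. ⊥bis P9·P0 via (41.635,12.845): [(0, 27.7008) (0, 0) (56, 0) (56, 7.7194)]  |A|=991.7658
3. ⊥bis P9·P1 via (26.635,12.535): [(30.1887, 16.9291) (16.4974, 0) (56, 0) (56, 7.7194)]  |A|=433.9964
4. ⊥bis P9·P2 via (28.655,10.09): [(32.9032, 15.9606) (21.3534, 0) (56, 0) (56, 7.7194)]  |A|=365.6369
5. ⊥bis P9·P3 via (35.215,12.885): [(38.6063, 13.9257) (29.3824, 11.0952) (21.3534, 0) (56, 0) (56, 7.7194)]  |A|=348.1809
6. ⊥bis P9·P4 via (22.24,15.105): [(38.6063, 13.9257) (29.3824, 11.0952) (21.3534, 0) (56, 0) (56, 7.7194)]  |A|=348.1809
7. ⊥bis P9·P5 via (33.36,5.6): [(38.6063, 13.9257) (37.3168, 13.5299) (30.5658, 0) (56, 0) (56, 7.7194)]  |A|=251.6167
8. ⊥bis P9·P6 via (25.94,10.265): [(38.6063, 13.9257) (37.3168, 13.5299) (30.5658, 0) (56, 0) (56, 7.7194)]  |A|=251.6167
9. ⊥bis P9·P7 via (38.7,5.525): [(33.851, 6.5841) (30.5658, 0) (56, 0) (56, 1.7464)]  |A|=103.0712
10. ⊥bis P9·P8 via (22.54,7.87): [(33.851, 6.5841) (30.5658, 0) (56, 0) (56, 1.7464)]  |A|=103.0712
11. canonical 4-gon: [(33.851, 6.5841) (30.5658, 0) (56, 0) (56, 1.7464)]
12. shoelace: 103.0712

Area of P9's cell: 103.0712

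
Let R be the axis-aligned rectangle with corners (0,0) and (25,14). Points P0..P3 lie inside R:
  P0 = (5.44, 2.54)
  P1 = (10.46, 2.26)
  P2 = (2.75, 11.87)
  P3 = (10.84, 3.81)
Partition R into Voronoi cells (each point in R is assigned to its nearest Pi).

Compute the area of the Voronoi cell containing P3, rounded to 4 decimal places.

Area of P3's cell: 200.7525

1. box [0,25]×[0,14]: [(0, 0) (25, 0) (25, 14) (0, 14)]
2. ⊥bis P3·P0 via (8.14,3.175): [(8.8867, 0) (25, 0) (25, 14) (5.5941, 14)]  |A|=248.6342
3. ⊥bis P3·P1 via (10.65,3.035): [(8.0214, 3.6794) (23.0296, 0) (25, 0) (25, 14) (5.5941, 14)]  |A|=222.6152
4. ⊥bis P3·P2 via (6.795,7.84): [(6.9955, 8.0413) (8.0214, 3.6794) (23.0296, 0) (25, 0) (25, 14) (12.9322, 14)]  |A|=200.7525
5. canonical 6-gon: [(6.9955, 8.0413) (8.0214, 3.6794) (23.0296, 0) (25, 0) (25, 14) (12.9322, 14)]
6. shoelace: 200.7525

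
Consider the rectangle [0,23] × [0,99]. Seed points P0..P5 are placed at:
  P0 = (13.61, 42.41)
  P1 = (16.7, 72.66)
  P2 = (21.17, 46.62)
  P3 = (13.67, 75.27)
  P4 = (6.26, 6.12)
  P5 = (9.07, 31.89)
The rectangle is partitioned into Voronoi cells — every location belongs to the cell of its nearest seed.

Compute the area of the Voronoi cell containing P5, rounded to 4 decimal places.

1. box [0,23]×[0,99]: [(0, 0) (23, 0) (23, 99) (0, 99)]
2. ⊥bis P5·P0 via (11.34,37.15): [(0, 42.0439) (0, 0) (23, 0) (23, 32.118)]  |A|=852.8619
3. ⊥bis P5·P1 via (12.885,52.275): [(0, 42.0439) (0, 0) (23, 0) (23, 32.118)]  |A|=852.8619
4. ⊥bis P5·P2 via (15.12,39.255): [(0, 42.0439) (0, 0) (23, 0) (23, 32.118)]  |A|=852.8619
5. ⊥bis P5·P3 via (11.37,53.58): [(0, 42.0439) (0, 0) (23, 0) (23, 32.118)]  |A|=852.8619
6. ⊥bis P5·P4 via (7.665,19.005): [(0, 42.0439) (0, 19.8408) (23, 17.3328) (23, 32.118)]  |A|=425.3649
7. canonical 4-gon: [(0, 42.0439) (0, 19.8408) (23, 17.3328) (23, 32.118)]
8. shoelace: 425.3649

Area of P5's cell: 425.3649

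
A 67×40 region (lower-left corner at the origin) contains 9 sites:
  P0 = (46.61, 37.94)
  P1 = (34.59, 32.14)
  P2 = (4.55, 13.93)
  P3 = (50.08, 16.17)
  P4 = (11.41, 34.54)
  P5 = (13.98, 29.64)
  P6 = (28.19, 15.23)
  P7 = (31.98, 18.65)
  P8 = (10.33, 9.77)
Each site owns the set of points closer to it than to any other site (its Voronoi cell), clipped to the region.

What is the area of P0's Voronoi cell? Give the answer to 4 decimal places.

Area of P0's cell: 305.6862

1. box [0,67]×[0,40]: [(0, 0) (67, 0) (67, 40) (0, 40)]
2. ⊥bis P0·P1 via (40.6,35.04): [(57.5078, 0) (67, 0) (67, 40) (38.2067, 40)]  |A|=765.7105
3. ⊥bis P0·P2 via (25.58,25.935): [(57.5078, 0) (67, 0) (67, 40) (38.2067, 40)]  |A|=765.7105
4. ⊥bis P0·P3 via (48.345,27.055): [(44.731, 26.4789) (67, 30.0285) (67, 40) (38.2067, 40)]  |A|=305.6862
5. ⊥bis P0·P4 via (29.01,36.24): [(44.731, 26.4789) (67, 30.0285) (67, 40) (38.2067, 40)]  |A|=305.6862
6. ⊥bis P0·P5 via (30.295,33.79): [(44.731, 26.4789) (67, 30.0285) (67, 40) (38.2067, 40)]  |A|=305.6862
7. ⊥bis P0·P6 via (37.4,26.585): [(44.731, 26.4789) (67, 30.0285) (67, 40) (38.2067, 40)]  |A|=305.6862
8. ⊥bis P0·P7 via (39.295,28.295): [(44.731, 26.4789) (67, 30.0285) (67, 40) (38.2067, 40)]  |A|=305.6862
9. ⊥bis P0·P8 via (28.47,23.855): [(44.731, 26.4789) (67, 30.0285) (67, 40) (38.2067, 40)]  |A|=305.6862
10. canonical 4-gon: [(44.731, 26.4789) (67, 30.0285) (67, 40) (38.2067, 40)]
11. shoelace: 305.6862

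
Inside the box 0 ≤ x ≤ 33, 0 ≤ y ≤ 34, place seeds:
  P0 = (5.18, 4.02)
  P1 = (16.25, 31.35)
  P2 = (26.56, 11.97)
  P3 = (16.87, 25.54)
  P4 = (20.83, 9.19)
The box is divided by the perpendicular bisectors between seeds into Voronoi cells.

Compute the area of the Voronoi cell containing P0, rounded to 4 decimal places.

Area of P0's cell: 221.2233

1. box [0,33]×[0,34]: [(0, 0) (33, 0) (33, 34) (0, 34)]
2. ⊥bis P0·P1 via (10.715,17.685): [(0, 22.0251) (0, 0) (33, 0) (33, 8.6585)]  |A|=506.279
3. ⊥bis P0·P2 via (15.87,7.995): [(12.542, 16.945) (0, 22.0251) (0, 0) (18.8429, 0)]  |A|=297.7657
4. ⊥bis P0·P3 via (11.025,14.78): [(13.9348, 13.1994) (0, 20.769) (0, 0) (18.8429, 0)]  |A|=269.0625
5. ⊥bis P0·P4 via (13.005,6.605): [(10.1468, 15.2571) (0, 20.769) (0, 0) (15.187, 0)]  |A|=221.2233
6. canonical 4-gon: [(10.1468, 15.2571) (0, 20.769) (0, 0) (15.187, 0)]
7. shoelace: 221.2233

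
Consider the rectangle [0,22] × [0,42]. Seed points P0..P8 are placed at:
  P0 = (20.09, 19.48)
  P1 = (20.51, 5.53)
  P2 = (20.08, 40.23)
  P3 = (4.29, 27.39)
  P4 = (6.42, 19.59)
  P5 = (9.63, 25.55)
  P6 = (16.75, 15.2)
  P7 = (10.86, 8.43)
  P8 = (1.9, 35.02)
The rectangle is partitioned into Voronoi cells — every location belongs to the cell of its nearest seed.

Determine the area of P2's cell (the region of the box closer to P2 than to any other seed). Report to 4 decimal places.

1. box [0,22]×[0,42]: [(0, 0) (22, 0) (22, 42) (0, 42)]
2. ⊥bis P2·P0 via (20.085,29.855): [(0, 29.8453) (22, 29.8559) (22, 42) (0, 42)]  |A|=267.2863
3. ⊥bis P2·P1 via (20.295,22.88): [(0, 29.8453) (22, 29.8559) (22, 42) (0, 42)]  |A|=267.2863
4. ⊥bis P2·P3 via (12.185,33.81): [(15.4029, 29.8527) (22, 29.8559) (22, 42) (5.5251, 42)]  |A|=140.12
5. ⊥bis P2·P4 via (13.25,29.91): [(15.4029, 29.8527) (22, 29.8559) (22, 42) (5.5251, 42)]  |A|=140.12
6. ⊥bis P2·P5 via (14.855,32.89): [(10.2915, 36.1386) (19.1192, 29.8545) (22, 29.8559) (22, 42) (5.5251, 42)]  |A|=128.4356
7. ⊥bis P2·P6 via (18.415,27.715): [(10.2915, 36.1386) (19.1192, 29.8545) (22, 29.8559) (22, 42) (5.5251, 42)]  |A|=128.4356
8. ⊥bis P2·P7 via (15.47,24.33): [(10.2915, 36.1386) (19.1192, 29.8545) (22, 29.8559) (22, 42) (5.5251, 42)]  |A|=128.4356
9. ⊥bis P2·P8 via (10.99,37.625): [(11.7042, 35.1329) (19.1192, 29.8545) (22, 29.8559) (22, 42) (9.7362, 42)]  |A|=112.233
10. canonical 5-gon: [(11.7042, 35.1329) (19.1192, 29.8545) (22, 29.8559) (22, 42) (9.7362, 42)]
11. shoelace: 112.233

Area of P2's cell: 112.2330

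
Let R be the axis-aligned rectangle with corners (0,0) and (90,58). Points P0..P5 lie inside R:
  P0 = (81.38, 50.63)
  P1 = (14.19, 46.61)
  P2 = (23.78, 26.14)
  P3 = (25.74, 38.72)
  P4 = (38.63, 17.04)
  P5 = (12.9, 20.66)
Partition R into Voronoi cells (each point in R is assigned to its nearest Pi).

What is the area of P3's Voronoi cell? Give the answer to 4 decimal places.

1. box [0,90]×[0,58]: [(0, 0) (90, 0) (90, 58) (0, 58)]
2. ⊥bis P3·P0 via (53.56,44.675): [(0, 0) (63.1229, 0) (50.7077, 58) (0, 58)]  |A|=3301.0878
3. ⊥bis P3·P1 via (19.965,42.665): [(0, 13.4387) (0, 0) (63.1229, 0) (50.7077, 58) (30.4406, 58)]  |A|=2622.851
4. ⊥bis P3·P2 via (24.76,32.43): [(14.1071, 34.0898) (57.2652, 27.3656) (50.7077, 58) (30.4406, 58)]  |A|=881.3099
5. ⊥bis P3·P4 via (32.185,27.88): [(14.1071, 34.0898) (36.707, 30.5686) (54.3359, 41.05) (50.7077, 58) (30.4406, 58)]  |A|=745.3383
6. ⊥bis P3·P5 via (19.32,29.69): [(14.1071, 34.0898) (36.707, 30.5686) (54.3359, 41.05) (50.7077, 58) (30.4406, 58)]  |A|=745.3383
7. canonical 5-gon: [(14.1071, 34.0898) (36.707, 30.5686) (54.3359, 41.05) (50.7077, 58) (30.4406, 58)]
8. shoelace: 745.3383

Area of P3's cell: 745.3383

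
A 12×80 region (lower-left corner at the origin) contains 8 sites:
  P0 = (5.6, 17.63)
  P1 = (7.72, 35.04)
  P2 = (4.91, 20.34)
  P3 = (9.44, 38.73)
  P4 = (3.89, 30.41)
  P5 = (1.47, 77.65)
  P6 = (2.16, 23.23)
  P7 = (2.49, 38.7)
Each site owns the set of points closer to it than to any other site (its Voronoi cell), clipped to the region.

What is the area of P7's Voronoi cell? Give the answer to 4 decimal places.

1. box [0,12]×[0,80]: [(0, 0) (12, 0) (12, 80) (0, 80)]
2. ⊥bis P7·P0 via (4.045,28.165): [(0, 27.5679) (12, 29.3392) (12, 80) (0, 80)]  |A|=618.5572
3. ⊥bis P7·P1 via (5.105,36.87): [(0, 29.5752) (12, 46.7227) (12, 80) (0, 80)]  |A|=502.213
4. ⊥bis P7·P2 via (3.7,29.52): [(0, 29.5752) (12, 46.7227) (12, 80) (0, 80)]  |A|=502.213
5. ⊥bis P7·P3 via (5.965,38.715): [(0, 29.5752) (5.9676, 38.1027) (5.7868, 80) (0, 80)]  |A|=271.6843
6. ⊥bis P7·P4 via (3.19,34.555): [(0, 34.0163) (3.5245, 34.6115) (5.9676, 38.1027) (5.7868, 80) (0, 80)]  |A|=263.858
7. ⊥bis P7·P5 via (1.98,58.175): [(0, 58.1231) (0, 34.0163) (3.5245, 34.6115) (5.9676, 38.1027) (5.8806, 58.2771)]  |A|=136.6811
8. ⊥bis P7·P6 via (2.325,30.965): [(0, 58.1231) (0, 34.0163) (3.5245, 34.6115) (5.9676, 38.1027) (5.8806, 58.2771)]  |A|=136.6811
9. canonical 5-gon: [(0, 58.1231) (0, 34.0163) (3.5245, 34.6115) (5.9676, 38.1027) (5.8806, 58.2771)]
10. shoelace: 136.6811

Area of P7's cell: 136.6811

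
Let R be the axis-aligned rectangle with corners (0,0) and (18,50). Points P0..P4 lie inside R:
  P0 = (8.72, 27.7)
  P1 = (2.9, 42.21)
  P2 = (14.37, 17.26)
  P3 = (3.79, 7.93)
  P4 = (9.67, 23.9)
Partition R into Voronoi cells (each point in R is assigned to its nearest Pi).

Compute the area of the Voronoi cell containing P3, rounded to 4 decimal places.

1. box [0,18]×[0,50]: [(0, 0) (18, 0) (18, 50) (0, 50)]
2. ⊥bis P3·P0 via (6.255,17.815): [(0, 19.3748) (0, 0) (18, 0) (18, 14.8862)]  |A|=308.3487
3. ⊥bis P3·P1 via (3.345,25.07): [(0, 19.3748) (0, 0) (18, 0) (18, 14.8862)]  |A|=308.3487
4. ⊥bis P3·P2 via (9.08,12.595): [(3.9754, 18.3834) (0, 19.3748) (0, 0) (18, 0) (18, 2.4799)]  |A|=221.3527
5. ⊥bis P3·P4 via (6.73,15.915): [(5.8745, 16.23) (0, 18.3929) (0, 0) (18, 0) (18, 2.4799)]  |A|=215.1295
6. canonical 5-gon: [(5.8745, 16.23) (0, 18.3929) (0, 0) (18, 0) (18, 2.4799)]
7. shoelace: 215.1295

Area of P3's cell: 215.1295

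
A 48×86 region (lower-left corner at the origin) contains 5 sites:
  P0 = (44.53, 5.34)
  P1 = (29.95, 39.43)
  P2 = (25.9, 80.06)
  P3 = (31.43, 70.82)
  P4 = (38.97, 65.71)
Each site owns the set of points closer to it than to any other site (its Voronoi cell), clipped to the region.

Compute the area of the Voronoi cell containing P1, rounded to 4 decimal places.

1. box [0,48]×[0,86]: [(0, 0) (48, 0) (48, 86) (0, 86)]
2. ⊥bis P1·P0 via (37.24,22.385): [(0, 6.4578) (48, 26.987) (48, 86) (0, 86)]  |A|=3325.3264
3. ⊥bis P1·P2 via (27.925,59.745): [(0, 56.9614) (0, 6.4578) (48, 26.987) (48, 61.7461)]  |A|=2046.3067
4. ⊥bis P1·P3 via (30.69,55.125): [(0, 56.572) (0, 6.4578) (48, 26.987) (48, 54.3089)]  |A|=1858.4669
5. ⊥bis P1·P4 via (34.46,52.57): [(26.4309, 55.3258) (0, 56.572) (0, 6.4578) (48, 26.987) (48, 47.9227)]  |A|=1789.5951
6. canonical 5-gon: [(26.4309, 55.3258) (0, 56.572) (0, 6.4578) (48, 26.987) (48, 47.9227)]
7. shoelace: 1789.5951

Area of P1's cell: 1789.5951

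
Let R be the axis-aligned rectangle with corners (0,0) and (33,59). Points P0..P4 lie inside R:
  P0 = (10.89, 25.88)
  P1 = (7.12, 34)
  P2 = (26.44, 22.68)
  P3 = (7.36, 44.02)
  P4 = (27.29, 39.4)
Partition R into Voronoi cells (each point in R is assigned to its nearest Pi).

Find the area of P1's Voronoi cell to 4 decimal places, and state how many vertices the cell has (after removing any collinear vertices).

Area of P1's cell: 159.1632 (4 vertices)

1. box [0,33]×[0,59]: [(0, 0) (33, 0) (33, 59) (0, 59)]
2. ⊥bis P1·P0 via (9.005,29.94): [(0, 25.7591) (33, 41.0805) (33, 59) (0, 59)]  |A|=844.1459
3. ⊥bis P1·P2 via (16.78,28.34): [(0, 25.7591) (20.9733, 35.4967) (33, 56.0229) (33, 59) (0, 59)]  |A|=754.2919
4. ⊥bis P1·P3 via (7.24,39.01): [(0, 39.1834) (0, 25.7591) (20.9733, 35.4967) (22.8132, 38.637)]  |A|=177.0986
5. ⊥bis P1·P4 via (17.205,36.7): [(16.6469, 38.7847) (0, 39.1834) (0, 25.7591) (17.9081, 34.0736)]  |A|=159.1632
6. canonical 4-gon: [(16.6469, 38.7847) (0, 39.1834) (0, 25.7591) (17.9081, 34.0736)]
7. shoelace: 159.1632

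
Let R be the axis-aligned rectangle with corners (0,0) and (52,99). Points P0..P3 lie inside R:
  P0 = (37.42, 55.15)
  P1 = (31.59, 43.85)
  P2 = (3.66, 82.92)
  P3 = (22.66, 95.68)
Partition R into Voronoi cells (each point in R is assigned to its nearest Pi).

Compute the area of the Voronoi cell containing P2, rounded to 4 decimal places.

Area of P2's cell: 699.0087

1. box [0,52]×[0,99]: [(0, 0) (52, 0) (52, 99) (0, 99)]
2. ⊥bis P2·P0 via (20.54,69.035): [(0, 44.0645) (45.1883, 99) (0, 99)]  |A|=1241.2218
3. ⊥bis P2·P1 via (17.625,63.385): [(0, 50.7854) (13.4195, 60.3786) (45.1883, 99) (0, 99)]  |A|=1196.1263
4. ⊥bis P2·P3 via (13.16,89.3): [(0, 50.7854) (13.4195, 60.3786) (23.9695, 73.2043) (6.6457, 99) (0, 99)]  |A|=699.0087
5. canonical 5-gon: [(0, 50.7854) (13.4195, 60.3786) (23.9695, 73.2043) (6.6457, 99) (0, 99)]
6. shoelace: 699.0087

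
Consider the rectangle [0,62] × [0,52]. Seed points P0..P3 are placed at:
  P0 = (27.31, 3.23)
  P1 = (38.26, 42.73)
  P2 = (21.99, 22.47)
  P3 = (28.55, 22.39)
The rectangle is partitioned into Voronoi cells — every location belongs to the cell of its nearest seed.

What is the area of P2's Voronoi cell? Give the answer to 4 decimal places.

Area of P2's cell: 924.3209

1. box [0,62]×[0,52]: [(0, 0) (62, 0) (62, 52) (0, 52)]
2. ⊥bis P2·P0 via (24.65,12.85): [(0, 6.0341) (62, 23.1775) (62, 52) (0, 52)]  |A|=2318.4391
3. ⊥bis P2·P1 via (30.125,32.6): [(0, 6.0341) (47.0171, 19.0347) (5.9674, 52) (0, 52)]  |A|=1178.9498
4. ⊥bis P2·P3 via (25.27,22.43): [(0, 6.0341) (25.1549, 12.9896) (25.4399, 36.3624) (5.9674, 52) (0, 52)]  |A|=924.3209
5. canonical 5-gon: [(0, 6.0341) (25.1549, 12.9896) (25.4399, 36.3624) (5.9674, 52) (0, 52)]
6. shoelace: 924.3209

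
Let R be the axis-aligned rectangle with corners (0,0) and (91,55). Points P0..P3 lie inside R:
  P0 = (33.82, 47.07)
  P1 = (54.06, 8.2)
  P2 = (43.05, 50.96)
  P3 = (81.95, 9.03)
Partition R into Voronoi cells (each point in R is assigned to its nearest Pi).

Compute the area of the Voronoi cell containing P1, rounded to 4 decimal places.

1. box [0,91]×[0,55]: [(0, 0) (91, 0) (91, 55) (0, 55)]
2. ⊥bis P1·P0 via (43.94,27.635): [(0, 4.755) (0, 0) (91, 0) (91, 52.1396)]  |A|=2588.705
3. ⊥bis P1·P2 via (48.555,29.58): [(46.8148, 29.1319) (0, 4.755) (0, 0) (91, 0) (91, 40.5089)]  |A|=2331.7519
4. ⊥bis P1·P3 via (68.005,8.615): [(67.2379, 34.3905) (46.8148, 29.1319) (0, 4.755) (0, 0) (68.2614, 0)]  |A|=1459.4674
5. canonical 5-gon: [(67.2379, 34.3905) (46.8148, 29.1319) (0, 4.755) (0, 0) (68.2614, 0)]
6. shoelace: 1459.4674

Area of P1's cell: 1459.4674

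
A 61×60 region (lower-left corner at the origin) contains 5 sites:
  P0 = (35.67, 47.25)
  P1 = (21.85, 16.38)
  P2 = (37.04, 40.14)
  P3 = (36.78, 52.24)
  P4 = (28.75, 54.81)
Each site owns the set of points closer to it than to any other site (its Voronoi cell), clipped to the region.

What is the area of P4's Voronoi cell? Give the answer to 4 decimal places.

Area of P4's cell: 612.5035

1. box [0,61]×[0,60]: [(0, 0) (61, 0) (61, 60) (0, 60)]
2. ⊥bis P4·P0 via (32.21,51.03): [(0, 21.5468) (42.0096, 60) (0, 60)]  |A|=807.7023
3. ⊥bis P4·P1 via (25.3,35.595): [(0, 40.1375) (16.9796, 37.0889) (42.0096, 60) (0, 60)]  |A|=649.8707
4. ⊥bis P4·P2 via (32.895,47.475): [(0, 40.1375) (15.1098, 37.4246) (20.9548, 40.7276) (42.0096, 60) (0, 60)]  |A|=645.8017
5. ⊥bis P4·P3 via (32.765,53.525): [(0, 40.1375) (15.1098, 37.4246) (20.9548, 40.7276) (31.8656, 50.7147) (34.8373, 60) (0, 60)]  |A|=612.5035
6. canonical 6-gon: [(0, 40.1375) (15.1098, 37.4246) (20.9548, 40.7276) (31.8656, 50.7147) (34.8373, 60) (0, 60)]
7. shoelace: 612.5035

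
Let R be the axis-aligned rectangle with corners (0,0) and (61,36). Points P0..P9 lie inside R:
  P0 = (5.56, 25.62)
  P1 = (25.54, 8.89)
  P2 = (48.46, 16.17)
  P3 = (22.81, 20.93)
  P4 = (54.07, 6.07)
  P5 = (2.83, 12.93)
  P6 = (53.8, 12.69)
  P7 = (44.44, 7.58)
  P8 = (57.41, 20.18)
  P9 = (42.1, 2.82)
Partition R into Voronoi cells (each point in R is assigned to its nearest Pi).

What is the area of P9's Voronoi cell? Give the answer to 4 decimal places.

1. box [0,61]×[0,36]: [(0, 0) (61, 0) (61, 36) (0, 36)]
2. ⊥bis P9·P0 via (23.83,14.22): [(14.9571, 0) (61, 0) (61, 36) (37.4201, 36)]  |A|=1253.2097
3. ⊥bis P9·P1 via (33.82,5.855): [(31.6739, 0) (61, 0) (61, 36) (44.8695, 36)]  |A|=818.2188
4. ⊥bis P9·P2 via (45.28,9.495): [(36.6596, 13.6018) (31.6739, 0) (61, 0) (61, 2.0059)]  |A|=223.8568
5. ⊥bis P9·P3 via (32.455,11.875): [(36.6596, 13.6018) (31.6739, 0) (61, 0) (61, 2.0059)]  |A|=223.8568
6. ⊥bis P9·P4 via (48.085,4.445): [(46.9269, 8.7104) (36.6596, 13.6018) (31.6739, 0) (49.2919, 0)]  |A|=158.7507
7. ⊥bis P9·P5 via (22.465,7.875): [(46.9269, 8.7104) (36.6596, 13.6018) (31.6739, 0) (49.2919, 0)]  |A|=158.7507
8. ⊥bis P9·P6 via (47.95,7.755): [(46.9269, 8.7104) (36.6596, 13.6018) (31.6739, 0) (49.2919, 0)]  |A|=158.7507
9. ⊥bis P9·P7 via (43.27,5.2): [(48.5901, 2.5847) (35.0594, 9.2363) (31.6739, 0) (49.2919, 0)]  |A|=96.5147
10. ⊥bis P9·P8 via (49.755,11.5): [(48.5901, 2.5847) (35.0594, 9.2363) (31.6739, 0) (49.2919, 0)]  |A|=96.5147
11. canonical 4-gon: [(48.5901, 2.5847) (35.0594, 9.2363) (31.6739, 0) (49.2919, 0)]
12. shoelace: 96.5147

Area of P9's cell: 96.5147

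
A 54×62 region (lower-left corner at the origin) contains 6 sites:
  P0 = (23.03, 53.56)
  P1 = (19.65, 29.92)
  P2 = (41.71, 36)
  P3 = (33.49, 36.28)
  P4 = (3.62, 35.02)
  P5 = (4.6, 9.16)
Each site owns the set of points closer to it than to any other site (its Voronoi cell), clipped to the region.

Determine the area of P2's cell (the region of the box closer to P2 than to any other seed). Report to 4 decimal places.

Area of P2's cell: 953.0047

1. box [0,54]×[0,62]: [(0, 0) (54, 0) (54, 62) (0, 62)]
2. ⊥bis P2·P0 via (32.37,44.78): [(0, 10.3454) (0, 0) (54, 0) (54, 62) (48.5575, 62)]  |A|=2093.8899
3. ⊥bis P2·P1 via (30.68,32.96): [(28.544, 40.71) (39.7642, 0) (54, 0) (54, 62) (48.5575, 62)]  |A|=1136.8409
4. ⊥bis P2·P3 via (37.6,36.14): [(38.102, 50.8776) (36.7424, 10.9638) (39.7642, 0) (54, 0) (54, 62) (48.5575, 62)]  |A|=953.0047
5. ⊥bis P2·P4 via (22.665,35.51): [(38.102, 50.8776) (36.7424, 10.9638) (39.7642, 0) (54, 0) (54, 62) (48.5575, 62)]  |A|=953.0047
6. ⊥bis P2·P5 via (23.155,22.58): [(38.102, 50.8776) (36.7424, 10.9638) (39.7642, 0) (54, 0) (54, 62) (48.5575, 62)]  |A|=953.0047
7. canonical 6-gon: [(38.102, 50.8776) (36.7424, 10.9638) (39.7642, 0) (54, 0) (54, 62) (48.5575, 62)]
8. shoelace: 953.0047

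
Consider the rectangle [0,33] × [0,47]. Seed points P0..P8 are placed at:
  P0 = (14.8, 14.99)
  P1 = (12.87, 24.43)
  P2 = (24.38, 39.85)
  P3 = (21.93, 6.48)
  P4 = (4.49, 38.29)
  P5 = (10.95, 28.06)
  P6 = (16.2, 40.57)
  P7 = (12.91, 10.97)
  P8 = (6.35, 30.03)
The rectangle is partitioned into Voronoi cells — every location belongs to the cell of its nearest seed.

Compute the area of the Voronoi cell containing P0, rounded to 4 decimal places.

1. box [0,33]×[0,47]: [(0, 0) (33, 0) (33, 47) (0, 47)]
2. ⊥bis P0·P1 via (13.835,19.71): [(0, 16.8814) (0, 0) (33, 0) (33, 23.6283)]  |A|=668.4103
3. ⊥bis P0·P2 via (19.59,27.42): [(30.6672, 23.1513) (0, 16.8814) (0, 0) (33, 0) (33, 22.2523)]  |A|=666.8054
4. ⊥bis P0·P3 via (18.365,10.735): [(32.3914, 22.4869) (30.6672, 23.1513) (0, 16.8814) (0, 0) (5.5523, 0)]  |A|=351.4274
5. ⊥bis P0·P4 via (9.645,26.64): [(32.3914, 22.4869) (30.6672, 23.1513) (0, 16.8814) (0, 0) (5.5523, 0)]  |A|=351.4274
6. ⊥bis P0·P5 via (12.875,21.525): [(32.3914, 22.4869) (30.6672, 23.1513) (0, 16.8814) (0, 0) (5.5523, 0)]  |A|=351.4274
7. ⊥bis P0·P6 via (15.5,27.78): [(32.3914, 22.4869) (30.6672, 23.1513) (0, 16.8814) (0, 0) (5.5523, 0)]  |A|=351.4274
8. ⊥bis P0·P7 via (13.855,12.98): [(18.4603, 10.8148) (32.3914, 22.4869) (30.6672, 23.1513) (3.8726, 17.6732)]  |A|=146.531
9. ⊥bis P0·P8 via (10.575,22.51): [(18.4603, 10.8148) (32.3914, 22.4869) (30.6672, 23.1513) (3.8726, 17.6732)]  |A|=146.531
10. canonical 4-gon: [(18.4603, 10.8148) (32.3914, 22.4869) (30.6672, 23.1513) (3.8726, 17.6732)]
11. shoelace: 146.531

Area of P0's cell: 146.5310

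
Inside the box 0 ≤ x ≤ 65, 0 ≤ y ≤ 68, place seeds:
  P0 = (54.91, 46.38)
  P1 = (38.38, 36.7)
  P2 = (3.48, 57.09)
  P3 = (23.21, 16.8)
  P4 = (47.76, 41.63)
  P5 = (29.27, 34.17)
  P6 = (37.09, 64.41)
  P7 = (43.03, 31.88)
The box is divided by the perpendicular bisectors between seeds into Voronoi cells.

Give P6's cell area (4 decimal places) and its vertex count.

Area of P6's cell: 501.7890 (6 vertices)

1. box [0,65]×[0,68]: [(0, 0) (65, 0) (65, 68) (0, 68)]
2. ⊥bis P6·P0 via (46,55.395): [(0, 9.9308) (58.7535, 68) (0, 68)]  |A|=1705.8864
3. ⊥bis P6·P1 via (37.735,50.555): [(0, 48.7983) (41.2694, 50.7195) (58.7535, 68) (0, 68)]  |A|=903.8658
4. ⊥bis P6·P2 via (20.285,60.75): [(22.6583, 49.8531) (41.2694, 50.7195) (58.7535, 68) (18.706, 68)]  |A|=516.5995
5. ⊥bis P6·P3 via (30.15,40.605): [(22.6583, 49.8531) (41.2694, 50.7195) (58.7535, 68) (18.706, 68)]  |A|=516.5995
6. ⊥bis P6·P4 via (42.425,53.02): [(22.6583, 49.8531) (37.0991, 50.5254) (44.6528, 54.0635) (58.7535, 68) (18.706, 68)]  |A|=509.9553
7. ⊥bis P6·P5 via (33.18,49.29): [(22.1603, 52.1397) (29.7294, 50.1823) (37.0991, 50.5254) (44.6528, 54.0635) (58.7535, 68) (18.706, 68)]  |A|=501.789
8. ⊥bis P6·P7 via (40.06,48.145): [(22.1603, 52.1397) (29.7294, 50.1823) (37.0991, 50.5254) (44.6528, 54.0635) (58.7535, 68) (18.706, 68)]  |A|=501.789
9. canonical 6-gon: [(22.1603, 52.1397) (29.7294, 50.1823) (37.0991, 50.5254) (44.6528, 54.0635) (58.7535, 68) (18.706, 68)]
10. shoelace: 501.789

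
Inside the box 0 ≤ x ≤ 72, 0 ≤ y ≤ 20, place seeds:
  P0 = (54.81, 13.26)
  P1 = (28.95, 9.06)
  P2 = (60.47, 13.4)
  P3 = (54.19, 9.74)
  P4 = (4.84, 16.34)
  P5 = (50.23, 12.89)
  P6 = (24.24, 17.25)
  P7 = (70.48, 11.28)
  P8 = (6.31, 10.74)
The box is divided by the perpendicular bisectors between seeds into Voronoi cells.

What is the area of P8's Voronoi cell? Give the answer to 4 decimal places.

Area of P8's cell: 236.2291

1. box [0,72]×[0,20]: [(0, 0) (72, 0) (72, 20) (0, 20)]
2. ⊥bis P8·P0 via (30.56,12): [(0, 0) (31.1835, 0) (30.1443, 20) (0, 20)]  |A|=613.2784
3. ⊥bis P8·P1 via (17.63,9.9): [(0, 0) (16.8954, 0) (18.3795, 20) (0, 20)]  |A|=352.7484
4. ⊥bis P8·P2 via (33.39,12.07): [(0, 0) (16.8954, 0) (18.3795, 20) (0, 20)]  |A|=352.7484
5. ⊥bis P8·P3 via (30.25,10.24): [(0, 0) (16.8954, 0) (18.3795, 20) (0, 20)]  |A|=352.7484
6. ⊥bis P8·P4 via (5.575,13.54): [(0, 12.0766) (0, 0) (16.8954, 0) (18.145, 16.8396)]  |A|=251.8201
7. ⊥bis P8·P5 via (28.27,11.815): [(0, 12.0766) (0, 0) (16.8954, 0) (18.145, 16.8396)]  |A|=251.8201
8. ⊥bis P8·P6 via (15.275,13.995): [(14.5818, 15.9043) (0, 12.0766) (0, 0) (16.8954, 0) (17.4827, 7.9146)]  |A|=236.2291
9. ⊥bis P8·P7 via (38.395,11.01): [(14.5818, 15.9043) (0, 12.0766) (0, 0) (16.8954, 0) (17.4827, 7.9146)]  |A|=236.2291
10. canonical 5-gon: [(14.5818, 15.9043) (0, 12.0766) (0, 0) (16.8954, 0) (17.4827, 7.9146)]
11. shoelace: 236.2291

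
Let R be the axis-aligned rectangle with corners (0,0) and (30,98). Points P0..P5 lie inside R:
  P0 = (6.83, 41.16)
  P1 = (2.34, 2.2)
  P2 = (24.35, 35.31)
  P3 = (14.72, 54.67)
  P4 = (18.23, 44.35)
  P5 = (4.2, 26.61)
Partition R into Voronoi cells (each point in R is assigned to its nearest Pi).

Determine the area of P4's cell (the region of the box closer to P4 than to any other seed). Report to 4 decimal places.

Area of P4's cell: 192.3859

1. box [0,30]×[0,98]: [(0, 0) (30, 0) (30, 98) (0, 98)]
2. ⊥bis P4·P0 via (12.53,42.755): [(0, 87.5331) (24.4939, 0) (30, 0) (30, 98) (0, 98)]  |A|=1867.9871
3. ⊥bis P4·P1 via (10.285,23.275): [(0, 87.5331) (18.8886, 20.0316) (30, 15.8427) (30, 98) (0, 98)]  |A|=1724.8217
4. ⊥bis P4·P2 via (21.29,39.83): [(0, 87.5331) (14.6133, 35.3099) (30, 45.7266) (30, 98) (0, 98)]  |A|=1418.9866
5. ⊥bis P4·P3 via (16.475,49.51): [(11.1469, 47.6978) (14.6133, 35.3099) (30, 45.7266) (30, 54.1101)]  |A|=192.3859
6. ⊥bis P4·P5 via (11.215,35.48): [(11.1469, 47.6978) (14.6133, 35.3099) (30, 45.7266) (30, 54.1101)]  |A|=192.3859
7. canonical 4-gon: [(11.1469, 47.6978) (14.6133, 35.3099) (30, 45.7266) (30, 54.1101)]
8. shoelace: 192.3859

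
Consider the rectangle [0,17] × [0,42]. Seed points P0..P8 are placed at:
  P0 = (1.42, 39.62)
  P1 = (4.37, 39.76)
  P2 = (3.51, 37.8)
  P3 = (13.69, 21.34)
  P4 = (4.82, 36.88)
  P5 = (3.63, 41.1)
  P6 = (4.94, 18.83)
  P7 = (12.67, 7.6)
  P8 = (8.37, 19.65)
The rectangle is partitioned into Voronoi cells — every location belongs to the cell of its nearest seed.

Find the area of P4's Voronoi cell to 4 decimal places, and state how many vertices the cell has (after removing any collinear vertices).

Area of P4's cell: 144.0433 (7 vertices)

1. box [0,17]×[0,42]: [(0, 0) (17, 0) (17, 42) (0, 42)]
2. ⊥bis P4·P0 via (3.12,38.25): [(0, 34.3785) (0, 0) (17, 0) (17, 42) (6.1421, 42)]  |A|=690.594
3. ⊥bis P4·P1 via (4.595,38.32): [(2.9721, 38.0664) (0, 34.3785) (0, 0) (17, 0) (17, 40.2583)]  |A|=657.0224
4. ⊥bis P4·P2 via (4.165,37.34): [(4.8851, 38.3653) (0, 31.4094) (0, 0) (17, 0) (17, 40.2583)]  |A|=646.6869
5. ⊥bis P4·P3 via (9.255,29.11): [(4.8851, 38.3653) (0, 31.4094) (0, 23.8274) (17, 33.5307) (17, 40.2583)]  |A|=159.143
6. ⊥bis P4·P5 via (4.225,38.99): [(4.8851, 38.3653) (0, 31.4094) (0, 23.8274) (17, 33.5307) (17, 40.2583)]  |A|=159.143
7. ⊥bis P4·P6 via (4.88,27.855): [(4.8851, 38.3653) (0, 31.4094) (0, 27.8226) (7.0819, 27.8696) (17, 33.5307) (17, 40.2583)]  |A|=144.9962
8. ⊥bis P4·P7 via (8.745,22.24): [(4.8851, 38.3653) (0, 31.4094) (0, 27.8226) (7.0819, 27.8696) (17, 33.5307) (17, 40.2583)]  |A|=144.9962
9. ⊥bis P4·P8 via (6.595,28.265): [(4.8851, 38.3653) (0, 31.4094) (0, 27.8226) (4.5959, 27.8531) (8.4409, 28.6453) (17, 33.5307) (17, 40.2583)]  |A|=144.0433
10. canonical 7-gon: [(4.8851, 38.3653) (0, 31.4094) (0, 27.8226) (4.5959, 27.8531) (8.4409, 28.6453) (17, 33.5307) (17, 40.2583)]
11. shoelace: 144.0433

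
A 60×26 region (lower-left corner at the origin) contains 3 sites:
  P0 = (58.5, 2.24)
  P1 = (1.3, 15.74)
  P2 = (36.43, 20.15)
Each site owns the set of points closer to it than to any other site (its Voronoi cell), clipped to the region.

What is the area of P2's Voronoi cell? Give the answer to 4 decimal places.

Area of P2's cell: 765.5442

1. box [0,60]×[0,26]: [(0, 0) (60, 0) (60, 26) (0, 26)]
2. ⊥bis P2·P0 via (47.465,11.195): [(0, 0) (38.3802, 0) (59.4794, 26) (0, 26)]  |A|=1272.1741
3. ⊥bis P2·P1 via (18.865,17.945): [(21.1177, 0) (38.3802, 0) (59.4794, 26) (17.8538, 26)]  |A|=765.5442
4. canonical 4-gon: [(21.1177, 0) (38.3802, 0) (59.4794, 26) (17.8538, 26)]
5. shoelace: 765.5442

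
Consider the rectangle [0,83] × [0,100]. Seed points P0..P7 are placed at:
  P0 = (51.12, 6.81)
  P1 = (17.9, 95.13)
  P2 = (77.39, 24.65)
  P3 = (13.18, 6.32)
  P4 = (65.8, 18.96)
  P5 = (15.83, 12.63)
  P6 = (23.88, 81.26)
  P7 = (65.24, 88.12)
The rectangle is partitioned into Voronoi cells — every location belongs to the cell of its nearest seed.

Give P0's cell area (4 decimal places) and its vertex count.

Area of P0's cell: 698.6894 (4 vertices)

1. box [0,83]×[0,100]: [(0, 0) (83, 0) (83, 100) (0, 100)]
2. ⊥bis P0·P1 via (34.51,50.97): [(0, 37.9897) (0, 0) (83, 0) (83, 69.2087)]  |A|=4448.7306
3. ⊥bis P0·P2 via (64.255,15.73): [(39.1406, 52.7117) (0, 37.9897) (0, 0) (74.9373, 0)]  |A|=2718.5069
4. ⊥bis P0·P3 via (32.15,6.565): [(39.1406, 52.7117) (31.5907, 49.872) (32.2348, 0) (74.9373, 0)]  |A|=1314.6411
5. ⊥bis P0·P4 via (58.46,12.885): [(31.65, 45.2776) (32.2348, 0) (69.1244, 0)]  |A|=835.1362
6. ⊥bis P0·P5 via (33.475,9.72): [(38.0616, 37.531) (32.2084, 2.0401) (32.2348, 0) (69.1244, 0)]  |A|=698.6894
7. ⊥bis P0·P6 via (37.5,44.035): [(38.0616, 37.531) (32.2084, 2.0401) (32.2348, 0) (69.1244, 0)]  |A|=698.6894
8. ⊥bis P0·P7 via (58.18,47.465): [(38.0616, 37.531) (32.2084, 2.0401) (32.2348, 0) (69.1244, 0)]  |A|=698.6894
9. canonical 4-gon: [(38.0616, 37.531) (32.2084, 2.0401) (32.2348, 0) (69.1244, 0)]
10. shoelace: 698.6894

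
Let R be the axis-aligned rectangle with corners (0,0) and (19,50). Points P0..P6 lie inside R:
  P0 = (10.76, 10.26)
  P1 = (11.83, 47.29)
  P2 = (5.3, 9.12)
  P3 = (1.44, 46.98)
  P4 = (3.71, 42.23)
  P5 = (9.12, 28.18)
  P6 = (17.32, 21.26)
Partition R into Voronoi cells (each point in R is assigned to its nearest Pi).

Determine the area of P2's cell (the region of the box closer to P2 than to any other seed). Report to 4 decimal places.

Area of P2's cell: 156.2746

1. box [0,19]×[0,50]: [(0, 0) (19, 0) (19, 50) (0, 50)]
2. ⊥bis P2·P0 via (8.03,9.69): [(0, 48.1495) (0, 0) (10.0532, 0)]  |A|=242.0278
3. ⊥bis P2·P1 via (8.565,28.205): [(4.0012, 28.9858) (0, 29.6703) (0, 0) (10.0532, 0)]  |A|=205.0582
4. ⊥bis P2·P3 via (3.37,28.05): [(4.1794, 28.1325) (0, 27.7064) (0, 0) (10.0532, 0)]  |A|=199.3083
5. ⊥bis P2·P4 via (4.505,25.675): [(4.6906, 25.6839) (0, 25.4587) (0, 0) (10.0532, 0)]  |A|=188.8109
6. ⊥bis P2·P5 via (7.21,18.65): [(6.1133, 18.8698) (0, 20.095) (0, 0) (10.0532, 0)]  |A|=156.2746
7. ⊥bis P2·P6 via (11.31,15.19): [(6.1133, 18.8698) (0, 20.095) (0, 0) (10.0532, 0)]  |A|=156.2746
8. canonical 4-gon: [(6.1133, 18.8698) (0, 20.095) (0, 0) (10.0532, 0)]
9. shoelace: 156.2746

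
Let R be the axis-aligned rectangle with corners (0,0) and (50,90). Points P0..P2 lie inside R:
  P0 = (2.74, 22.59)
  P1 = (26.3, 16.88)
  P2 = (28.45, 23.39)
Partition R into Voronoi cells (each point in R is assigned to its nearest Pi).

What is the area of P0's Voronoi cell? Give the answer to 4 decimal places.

Area of P0's cell: 1262.9126

1. box [0,50]×[0,90]: [(0, 0) (50, 0) (50, 90) (0, 90)]
2. ⊥bis P0·P1 via (14.52,19.735): [(0, 0) (9.737, 0) (31.5494, 90) (0, 90)]  |A|=1857.8901
3. ⊥bis P0·P2 via (15.595,22.99): [(0, 0) (9.737, 0) (15.5624, 24.0362) (13.5099, 90) (0, 90)]  |A|=1262.9126
4. canonical 5-gon: [(0, 0) (9.737, 0) (15.5624, 24.0362) (13.5099, 90) (0, 90)]
5. shoelace: 1262.9126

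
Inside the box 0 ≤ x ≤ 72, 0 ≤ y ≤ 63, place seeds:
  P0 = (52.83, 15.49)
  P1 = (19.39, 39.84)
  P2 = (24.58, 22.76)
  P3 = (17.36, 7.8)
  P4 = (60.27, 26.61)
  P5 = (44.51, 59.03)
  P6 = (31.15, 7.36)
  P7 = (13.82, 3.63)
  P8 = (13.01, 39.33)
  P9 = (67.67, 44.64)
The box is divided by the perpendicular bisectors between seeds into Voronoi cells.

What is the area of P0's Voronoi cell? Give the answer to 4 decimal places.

1. box [0,72]×[0,63]: [(0, 0) (72, 0) (72, 63) (0, 63)]
2. ⊥bis P0·P1 via (36.11,27.665): [(15.9652, 0) (72, 0) (72, 63) (61.8399, 63)]  |A|=2085.1405
3. ⊥bis P0·P2 via (38.705,19.125): [(43.5224, 37.8444) (33.7833, 0) (72, 0) (72, 63) (61.8399, 63)]  |A|=1747.9827
4. ⊥bis P0·P3 via (35.095,11.645): [(43.5224, 37.8444) (35.8655, 8.0911) (37.6197, 0) (72, 0) (72, 63) (61.8399, 63)]  |A|=1732.4623
5. ⊥bis P0·P4 via (56.55,21.05): [(41.7489, 30.9529) (35.8655, 8.0911) (37.6197, 0) (72, 0) (72, 10.7129)]  |A|=737.9788
6. ⊥bis P0·P5 via (48.67,37.26): [(41.7489, 30.9529) (35.8655, 8.0911) (37.6197, 0) (72, 0) (72, 10.7129)]  |A|=737.9788
7. ⊥bis P0·P6 via (41.99,11.425): [(41.7489, 30.9529) (38.8668, 19.7536) (46.2744, 0) (72, 0) (72, 10.7129)]  |A|=630.127
8. ⊥bis P0·P7 via (33.325,9.56): [(41.7489, 30.9529) (38.8668, 19.7536) (46.2744, 0) (72, 0) (72, 10.7129)]  |A|=630.127
9. ⊥bis P0·P8 via (32.92,27.41): [(41.7489, 30.9529) (38.8668, 19.7536) (46.2744, 0) (72, 0) (72, 10.7129)]  |A|=630.127
10. ⊥bis P0·P9 via (60.25,30.065): [(41.7489, 30.9529) (38.8668, 19.7536) (46.2744, 0) (72, 0) (72, 10.7129)]  |A|=630.127
11. canonical 5-gon: [(41.7489, 30.9529) (38.8668, 19.7536) (46.2744, 0) (72, 0) (72, 10.7129)]
12. shoelace: 630.127

Area of P0's cell: 630.1270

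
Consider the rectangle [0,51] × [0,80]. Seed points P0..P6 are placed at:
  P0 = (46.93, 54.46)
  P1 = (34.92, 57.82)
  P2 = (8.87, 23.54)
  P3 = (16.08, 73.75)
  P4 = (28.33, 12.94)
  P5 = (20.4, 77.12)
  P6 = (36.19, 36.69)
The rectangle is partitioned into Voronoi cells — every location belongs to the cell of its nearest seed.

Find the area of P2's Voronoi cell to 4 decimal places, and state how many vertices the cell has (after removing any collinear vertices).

1. box [0,51]×[0,80]: [(0, 0) (51, 0) (51, 80) (0, 80)]
2. ⊥bis P2·P0 via (27.9,39): [(0, 73.3426) (0, 0) (51, 0) (51, 10.5658)]  |A|=2139.6644
3. ⊥bis P2·P1 via (21.895,40.68): [(34.0217, 31.4647) (0, 57.3184) (0, 0) (51, 0) (51, 10.5658)]  |A|=1867.0791
4. ⊥bis P2·P3 via (12.475,48.645): [(34.0217, 31.4647) (11.1663, 48.8329) (0, 50.4364) (0, 0) (51, 0) (51, 10.5658)]  |A|=1828.6556
5. ⊥bis P2·P4 via (18.6,18.24): [(28.2095, 35.8815) (11.1663, 48.8329) (0, 50.4364) (0, 0) (8.6645, 0)]  |A|=925.4858
6. ⊥bis P2·P5 via (14.635,50.33): [(28.2095, 35.8815) (11.1663, 48.8329) (0, 50.4364) (0, 0) (8.6645, 0)]  |A|=925.4858
7. ⊥bis P2·P6 via (22.53,30.115): [(23.7208, 27.641) (14.8781, 46.0122) (11.1663, 48.8329) (0, 50.4364) (0, 0) (8.6645, 0)]  |A|=847.8208
8. canonical 6-gon: [(23.7208, 27.641) (14.8781, 46.0122) (11.1663, 48.8329) (0, 50.4364) (0, 0) (8.6645, 0)]
9. shoelace: 847.8208

Area of P2's cell: 847.8208 (6 vertices)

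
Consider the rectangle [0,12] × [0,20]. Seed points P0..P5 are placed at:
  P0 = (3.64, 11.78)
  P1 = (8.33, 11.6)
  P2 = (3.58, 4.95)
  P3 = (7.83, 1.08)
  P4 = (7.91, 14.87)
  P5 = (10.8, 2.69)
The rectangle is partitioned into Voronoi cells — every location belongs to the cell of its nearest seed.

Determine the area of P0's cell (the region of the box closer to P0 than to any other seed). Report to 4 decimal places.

1. box [0,12]×[0,20]: [(0, 0) (12, 0) (12, 20) (0, 20)]
2. ⊥bis P0·P1 via (5.985,11.69): [(0, 0) (5.5363, 0) (6.3039, 20) (0, 20)]  |A|=118.4028
3. ⊥bis P0·P2 via (3.61,8.365): [(0, 8.3967) (5.8566, 8.3453) (6.3039, 20) (0, 20)]  |A|=70.7134
4. ⊥bis P0·P3 via (5.735,6.43): [(0, 8.3967) (5.8566, 8.3453) (6.3039, 20) (0, 20)]  |A|=70.7134
5. ⊥bis P0·P4 via (5.775,13.325): [(0, 8.3967) (5.8566, 8.3453) (6.034, 12.9671) (0.9446, 20) (0, 20)]  |A|=51.8676
6. ⊥bis P0·P5 via (7.22,7.235): [(0, 8.3967) (5.8566, 8.3453) (6.034, 12.9671) (0.9446, 20) (0, 20)]  |A|=51.8676
7. canonical 5-gon: [(0, 8.3967) (5.8566, 8.3453) (6.034, 12.9671) (0.9446, 20) (0, 20)]
8. shoelace: 51.8676

Area of P0's cell: 51.8676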